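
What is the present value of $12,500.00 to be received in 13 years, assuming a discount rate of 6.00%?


Present value formula: PV = FV / (1 + r)^t
PV = $12,500.00 / (1 + 0.06)^13
PV = $12,500.00 / 2.132928
PV = $5,860.49

PV = FV / (1 + r)^t = $5,860.49


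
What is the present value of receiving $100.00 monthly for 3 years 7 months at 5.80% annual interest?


Present value of an ordinary annuity: PV = PMT × (1 − (1 + r)^(−n)) / r
Monthly rate r = 0.058/12 ≈ 0.00483333, n = 43
PV = $100.00 × (1 − (1 + 0.058/12)^(−43)) / (0.058/12)
PV = $100.00 × 38.741541
PV = $3,874.15

PV = PMT × (1-(1+r)^(-n))/r = $3,874.15


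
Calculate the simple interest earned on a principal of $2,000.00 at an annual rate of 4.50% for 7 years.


Simple interest formula: I = P × r × t
I = $2,000.00 × 0.045 × 7
I = $630.00

I = P × r × t = $630.00


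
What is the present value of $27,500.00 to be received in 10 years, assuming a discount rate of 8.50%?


Present value formula: PV = FV / (1 + r)^t
PV = $27,500.00 / (1 + 0.085)^10
PV = $27,500.00 / 2.260983
PV = $12,162.85

PV = FV / (1 + r)^t = $12,162.85


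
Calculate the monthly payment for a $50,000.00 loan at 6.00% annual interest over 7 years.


Loan payment formula: PMT = PV × r / (1 − (1 + r)^(−n))
Monthly rate r = 0.06/12 = 0.005, n = 84 months
Denominator: 1 − (1 + 0.06/12)^(−84) = 0.342265
PMT = $50,000.00 × (0.06/12) / 0.342265
PMT = $730.43 per month

PMT = PV × r / (1-(1+r)^(-n)) = $730.43/month


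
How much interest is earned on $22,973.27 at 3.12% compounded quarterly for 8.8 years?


Compound interest earned = final amount − principal.
A = P(1 + r/n)^(nt) = $22,973.27 × (1 + 0.0312/4)^(4 × 8.8) = $30,199.52
Interest = A − P = $30,199.52 − $22,973.27 = $7,226.25

Interest = A - P = $7,226.25


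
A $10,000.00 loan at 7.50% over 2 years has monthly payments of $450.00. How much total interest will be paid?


Total paid over the life of the loan = PMT × n.
Total paid = $450.00 × 24 = $10,800.00
Total interest = total paid − principal = $10,800.00 − $10,000.00 = $800.00

Total interest = (PMT × n) - PV = $800.00


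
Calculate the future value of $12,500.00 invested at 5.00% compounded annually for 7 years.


Compound interest formula: A = P(1 + r/n)^(nt)
A = $12,500.00 × (1 + 0.05/1)^(1 × 7)
Growth factor: (1 + 0.05/1)^7 = 1.40710042
A = $12,500.00 × 1.40710042
A = $17,588.76

A = P(1 + r/n)^(nt) = $17,588.76


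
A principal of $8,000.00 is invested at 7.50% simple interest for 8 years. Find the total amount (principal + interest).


Total amount formula: A = P(1 + rt) = P + P·r·t
Interest: I = P × r × t = $8,000.00 × 0.075 × 8 = $4,800.00
A = P + I = $8,000.00 + $4,800.00 = $12,800.00

A = P + I = P(1 + rt) = $12,800.00


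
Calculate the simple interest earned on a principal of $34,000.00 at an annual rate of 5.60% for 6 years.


Simple interest formula: I = P × r × t
I = $34,000.00 × 0.056 × 6
I = $11,424.00

I = P × r × t = $11,424.00


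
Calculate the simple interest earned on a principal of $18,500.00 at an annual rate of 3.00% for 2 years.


Simple interest formula: I = P × r × t
I = $18,500.00 × 0.03 × 2
I = $1,110.00

I = P × r × t = $1,110.00


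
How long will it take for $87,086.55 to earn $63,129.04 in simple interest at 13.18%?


Rearrange the simple interest formula for t:
I = P × r × t  ⇒  t = I / (P × r)
t = $63,129.04 / ($87,086.55 × 0.1318)
t = 5.5

t = I/(P×r) = 5.5 years


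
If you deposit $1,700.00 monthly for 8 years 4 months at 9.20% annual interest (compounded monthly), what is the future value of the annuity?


Future value of an ordinary annuity: FV = PMT × ((1 + r)^n − 1) / r
Monthly rate r = 0.092/12 ≈ 0.00766667, n = 100
FV = $1,700.00 × ((1 + 0.092/12)^100 − 1) / (0.092/12)
FV = $1,700.00 × 149.516631
FV = $254,178.27

FV = PMT × ((1+r)^n - 1)/r = $254,178.27


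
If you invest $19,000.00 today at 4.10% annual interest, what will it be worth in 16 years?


Future value formula: FV = PV × (1 + r)^t
FV = $19,000.00 × (1 + 0.041)^16
FV = $19,000.00 × 1.9020051
FV = $36,138.10

FV = PV × (1 + r)^t = $36,138.10


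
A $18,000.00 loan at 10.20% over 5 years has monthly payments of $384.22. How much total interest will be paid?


Total paid over the life of the loan = PMT × n.
Total paid = $384.22 × 60 = $23,053.20
Total interest = total paid − principal = $23,053.20 − $18,000.00 = $5,053.20

Total interest = (PMT × n) - PV = $5,053.20


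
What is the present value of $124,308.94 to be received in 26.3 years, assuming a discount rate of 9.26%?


Present value formula: PV = FV / (1 + r)^t
PV = $124,308.94 / (1 + 0.0926)^26.3
PV = $124,308.94 / 10.269031
PV = $12,105.23

PV = FV / (1 + r)^t = $12,105.23


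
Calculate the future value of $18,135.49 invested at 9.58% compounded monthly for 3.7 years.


Compound interest formula: A = P(1 + r/n)^(nt)
A = $18,135.49 × (1 + 0.0958/12)^(12 × 3.7)
Growth factor: (1 + 0.0958/12)^44.4 = 1.423406
A = $18,135.49 × 1.423406
A = $25,814.17

A = P(1 + r/n)^(nt) = $25,814.17


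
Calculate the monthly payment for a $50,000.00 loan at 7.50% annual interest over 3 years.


Loan payment formula: PMT = PV × r / (1 − (1 + r)^(−n))
Monthly rate r = 0.075/12 = 0.00625, n = 36 months
Denominator: 1 − (1 + 0.075/12)^(−36) = 0.200924
PMT = $50,000.00 × (0.075/12) / 0.200924
PMT = $1,555.31 per month

PMT = PV × r / (1-(1+r)^(-n)) = $1,555.31/month


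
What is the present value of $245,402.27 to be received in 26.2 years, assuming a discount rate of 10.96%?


Present value formula: PV = FV / (1 + r)^t
PV = $245,402.27 / (1 + 0.1096)^26.2
PV = $245,402.27 / 15.253199
PV = $16,088.58

PV = FV / (1 + r)^t = $16,088.58


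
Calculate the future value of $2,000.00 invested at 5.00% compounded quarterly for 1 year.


Compound interest formula: A = P(1 + r/n)^(nt)
A = $2,000.00 × (1 + 0.05/4)^(4 × 1)
Growth factor: (1 + 0.05/4)^4 = 1.050945
A = $2,000.00 × 1.050945
A = $2,101.89

A = P(1 + r/n)^(nt) = $2,101.89


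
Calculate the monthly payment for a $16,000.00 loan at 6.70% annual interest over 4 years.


Loan payment formula: PMT = PV × r / (1 − (1 + r)^(−n))
Monthly rate r = 0.067/12 ≈ 0.00558333, n = 48 months
Denominator: 1 − (1 + 0.067/12)^(−48) = 0.234522
PMT = $16,000.00 × (0.067/12) / 0.234522
PMT = $380.92 per month

PMT = PV × r / (1-(1+r)^(-n)) = $380.92/month


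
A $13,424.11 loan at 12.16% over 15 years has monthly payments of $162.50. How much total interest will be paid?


Total paid over the life of the loan = PMT × n.
Total paid = $162.50 × 180 = $29,250.00
Total interest = total paid − principal = $29,250.00 − $13,424.11 = $15,825.89

Total interest = (PMT × n) - PV = $15,825.89


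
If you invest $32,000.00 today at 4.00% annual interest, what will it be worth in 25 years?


Future value formula: FV = PV × (1 + r)^t
FV = $32,000.00 × (1 + 0.04)^25
FV = $32,000.00 × 2.6658363
FV = $85,306.76

FV = PV × (1 + r)^t = $85,306.76


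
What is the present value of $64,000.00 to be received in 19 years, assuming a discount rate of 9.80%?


Present value formula: PV = FV / (1 + r)^t
PV = $64,000.00 / (1 + 0.098)^19
PV = $64,000.00 / 5.908054
PV = $10,832.67

PV = FV / (1 + r)^t = $10,832.67


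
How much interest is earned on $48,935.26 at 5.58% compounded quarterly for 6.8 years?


Compound interest earned = final amount − principal.
A = P(1 + r/n)^(nt) = $48,935.26 × (1 + 0.0558/4)^(4 × 6.8) = $71,329.93
Interest = A − P = $71,329.93 − $48,935.26 = $22,394.67

Interest = A - P = $22,394.67


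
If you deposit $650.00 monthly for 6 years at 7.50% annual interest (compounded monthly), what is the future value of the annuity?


Future value of an ordinary annuity: FV = PMT × ((1 + r)^n − 1) / r
Monthly rate r = 0.075/12 = 0.00625, n = 72
FV = $650.00 × ((1 + 0.075/12)^72 − 1) / (0.075/12)
FV = $650.00 × 90.578789
FV = $58,876.21

FV = PMT × ((1+r)^n - 1)/r = $58,876.21


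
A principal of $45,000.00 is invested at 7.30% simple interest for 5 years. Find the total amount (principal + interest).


Total amount formula: A = P(1 + rt) = P + P·r·t
Interest: I = P × r × t = $45,000.00 × 0.073 × 5 = $16,425.00
A = P + I = $45,000.00 + $16,425.00 = $61,425.00

A = P + I = P(1 + rt) = $61,425.00


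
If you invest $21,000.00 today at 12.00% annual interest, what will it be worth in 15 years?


Future value formula: FV = PV × (1 + r)^t
FV = $21,000.00 × (1 + 0.12)^15
FV = $21,000.00 × 5.4735658
FV = $114,944.88

FV = PV × (1 + r)^t = $114,944.88


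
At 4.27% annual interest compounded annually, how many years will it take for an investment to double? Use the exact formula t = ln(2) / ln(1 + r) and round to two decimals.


Doubling condition: (1 + r)^t = 2
Take ln of both sides: t × ln(1 + r) = ln(2)
t = ln(2) / ln(1 + r)
t = 0.693147 / 0.041814
t = 16.58

t = ln(2) / ln(1 + r) = 16.58 years


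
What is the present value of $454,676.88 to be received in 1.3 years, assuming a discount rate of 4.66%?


Present value formula: PV = FV / (1 + r)^t
PV = $454,676.88 / (1 + 0.0466)^1.3
PV = $454,676.88 / 1.06099894
PV = $428,536.60

PV = FV / (1 + r)^t = $428,536.60


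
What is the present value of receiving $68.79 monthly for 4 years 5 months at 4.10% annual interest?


Present value of an ordinary annuity: PV = PMT × (1 − (1 + r)^(−n)) / r
Monthly rate r = 0.041/12 ≈ 0.00341667, n = 53
PV = $68.79 × (1 − (1 + 0.041/12)^(−53)) / (0.041/12)
PV = $68.79 × 48.402910
PV = $3,329.64

PV = PMT × (1-(1+r)^(-n))/r = $3,329.64


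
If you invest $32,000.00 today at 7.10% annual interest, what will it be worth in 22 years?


Future value formula: FV = PV × (1 + r)^t
FV = $32,000.00 × (1 + 0.071)^22
FV = $32,000.00 × 4.5223936
FV = $144,716.60

FV = PV × (1 + r)^t = $144,716.60


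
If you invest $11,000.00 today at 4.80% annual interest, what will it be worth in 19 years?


Future value formula: FV = PV × (1 + r)^t
FV = $11,000.00 × (1 + 0.048)^19
FV = $11,000.00 × 2.437050
FV = $26,807.55

FV = PV × (1 + r)^t = $26,807.55


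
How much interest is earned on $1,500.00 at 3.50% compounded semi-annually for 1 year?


Compound interest earned = final amount − principal.
A = P(1 + r/n)^(nt) = $1,500.00 × (1 + 0.035/2)^(2 × 1) = $1,552.96
Interest = A − P = $1,552.96 − $1,500.00 = $52.96

Interest = A - P = $52.96


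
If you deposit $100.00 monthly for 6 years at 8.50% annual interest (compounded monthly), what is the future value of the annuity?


Future value of an ordinary annuity: FV = PMT × ((1 + r)^n − 1) / r
Monthly rate r = 0.085/12 ≈ 0.00708333, n = 72
FV = $100.00 × ((1 + 0.085/12)^72 − 1) / (0.085/12)
FV = $100.00 × 93.501188
FV = $9,350.12

FV = PMT × ((1+r)^n - 1)/r = $9,350.12


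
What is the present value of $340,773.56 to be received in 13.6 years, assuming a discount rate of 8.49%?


Present value formula: PV = FV / (1 + r)^t
PV = $340,773.56 / (1 + 0.0849)^13.6
PV = $340,773.56 / 3.0290054
PV = $112,503.45

PV = FV / (1 + r)^t = $112,503.45


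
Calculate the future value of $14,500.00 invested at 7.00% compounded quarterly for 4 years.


Compound interest formula: A = P(1 + r/n)^(nt)
A = $14,500.00 × (1 + 0.07/4)^(4 × 4)
Growth factor: (1 + 0.07/4)^16 = 1.3199294
A = $14,500.00 × 1.3199294
A = $19,138.98

A = P(1 + r/n)^(nt) = $19,138.98


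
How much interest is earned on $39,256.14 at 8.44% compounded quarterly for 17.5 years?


Compound interest earned = final amount − principal.
A = P(1 + r/n)^(nt) = $39,256.14 × (1 + 0.0844/4)^(4 × 17.5) = $169,311.68
Interest = A − P = $169,311.68 − $39,256.14 = $130,055.54

Interest = A - P = $130,055.54


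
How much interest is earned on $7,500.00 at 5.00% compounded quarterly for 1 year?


Compound interest earned = final amount − principal.
A = P(1 + r/n)^(nt) = $7,500.00 × (1 + 0.05/4)^(4 × 1) = $7,882.09
Interest = A − P = $7,882.09 − $7,500.00 = $382.09

Interest = A - P = $382.09


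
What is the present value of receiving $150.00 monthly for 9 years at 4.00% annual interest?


Present value of an ordinary annuity: PV = PMT × (1 − (1 + r)^(−n)) / r
Monthly rate r = 0.04/12 ≈ 0.00333333, n = 108
PV = $150.00 × (1 − (1 + 0.04/12)^(−108)) / (0.04/12)
PV = $150.00 × 90.571761
PV = $13,585.76

PV = PMT × (1-(1+r)^(-n))/r = $13,585.76


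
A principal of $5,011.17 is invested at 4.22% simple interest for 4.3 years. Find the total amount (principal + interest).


Total amount formula: A = P(1 + rt) = P + P·r·t
Interest: I = P × r × t = $5,011.17 × 0.0422 × 4.3 = $909.33
A = P + I = $5,011.17 + $909.33 = $5,920.50

A = P + I = P(1 + rt) = $5,920.50


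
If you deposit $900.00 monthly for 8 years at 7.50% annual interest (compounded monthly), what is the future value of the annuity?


Future value of an ordinary annuity: FV = PMT × ((1 + r)^n − 1) / r
Monthly rate r = 0.075/12 = 0.00625, n = 96
FV = $900.00 × ((1 + 0.075/12)^96 − 1) / (0.075/12)
FV = $900.00 × 130.995147
FV = $117,895.63

FV = PMT × ((1+r)^n - 1)/r = $117,895.63


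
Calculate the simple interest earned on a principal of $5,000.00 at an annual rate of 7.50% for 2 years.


Simple interest formula: I = P × r × t
I = $5,000.00 × 0.075 × 2
I = $750.00

I = P × r × t = $750.00


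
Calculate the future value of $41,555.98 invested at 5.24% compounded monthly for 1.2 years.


Compound interest formula: A = P(1 + r/n)^(nt)
A = $41,555.98 × (1 + 0.0524/12)^(12 × 1.2)
Growth factor: (1 + 0.0524/12)^14.4 = 1.0647533
A = $41,555.98 × 1.0647533
A = $44,246.87

A = P(1 + r/n)^(nt) = $44,246.87


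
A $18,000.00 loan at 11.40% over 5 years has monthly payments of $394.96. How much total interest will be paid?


Total paid over the life of the loan = PMT × n.
Total paid = $394.96 × 60 = $23,697.60
Total interest = total paid − principal = $23,697.60 − $18,000.00 = $5,697.60

Total interest = (PMT × n) - PV = $5,697.60


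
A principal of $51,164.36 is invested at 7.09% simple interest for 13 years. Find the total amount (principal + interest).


Total amount formula: A = P(1 + rt) = P + P·r·t
Interest: I = P × r × t = $51,164.36 × 0.0709 × 13 = $47,158.19
A = P + I = $51,164.36 + $47,158.19 = $98,322.55

A = P + I = P(1 + rt) = $98,322.55


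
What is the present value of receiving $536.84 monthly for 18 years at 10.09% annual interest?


Present value of an ordinary annuity: PV = PMT × (1 − (1 + r)^(−n)) / r
Monthly rate r = 0.1009/12 ≈ 0.00840833, n = 216
PV = $536.84 × (1 − (1 + 0.1009/12)^(−216)) / (0.1009/12)
PV = $536.84 × 99.439174
PV = $53,382.93

PV = PMT × (1-(1+r)^(-n))/r = $53,382.93


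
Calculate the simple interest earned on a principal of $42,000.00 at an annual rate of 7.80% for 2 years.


Simple interest formula: I = P × r × t
I = $42,000.00 × 0.078 × 2
I = $6,552.00

I = P × r × t = $6,552.00


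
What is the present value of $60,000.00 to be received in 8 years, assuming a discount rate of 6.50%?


Present value formula: PV = FV / (1 + r)^t
PV = $60,000.00 / (1 + 0.065)^8
PV = $60,000.00 / 1.6549957
PV = $36,253.87

PV = FV / (1 + r)^t = $36,253.87


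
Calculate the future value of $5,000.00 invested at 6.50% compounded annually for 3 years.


Compound interest formula: A = P(1 + r/n)^(nt)
A = $5,000.00 × (1 + 0.065/1)^(1 × 3)
Growth factor: (1 + 0.065/1)^3 = 1.207950
A = $5,000.00 × 1.207950
A = $6,039.75

A = P(1 + r/n)^(nt) = $6,039.75


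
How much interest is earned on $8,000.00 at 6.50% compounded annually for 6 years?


Compound interest earned = final amount − principal.
A = P(1 + r/n)^(nt) = $8,000.00 × (1 + 0.065/1)^(1 × 6) = $11,673.14
Interest = A − P = $11,673.14 − $8,000.00 = $3,673.14

Interest = A - P = $3,673.14


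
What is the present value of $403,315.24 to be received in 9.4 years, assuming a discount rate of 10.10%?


Present value formula: PV = FV / (1 + r)^t
PV = $403,315.24 / (1 + 0.101)^9.4
PV = $403,315.24 / 2.4705907
PV = $163,246.48

PV = FV / (1 + r)^t = $163,246.48


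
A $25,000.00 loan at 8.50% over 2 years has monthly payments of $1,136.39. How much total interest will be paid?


Total paid over the life of the loan = PMT × n.
Total paid = $1,136.39 × 24 = $27,273.36
Total interest = total paid − principal = $27,273.36 − $25,000.00 = $2,273.36

Total interest = (PMT × n) - PV = $2,273.36


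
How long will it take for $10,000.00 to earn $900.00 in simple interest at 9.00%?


Rearrange the simple interest formula for t:
I = P × r × t  ⇒  t = I / (P × r)
t = $900.00 / ($10,000.00 × 0.09)
t = 1

t = I/(P×r) = 1 year


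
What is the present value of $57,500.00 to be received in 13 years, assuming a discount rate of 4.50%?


Present value formula: PV = FV / (1 + r)^t
PV = $57,500.00 / (1 + 0.045)^13
PV = $57,500.00 / 1.772196
PV = $32,445.62

PV = FV / (1 + r)^t = $32,445.62


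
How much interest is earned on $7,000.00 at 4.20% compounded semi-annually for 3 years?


Compound interest earned = final amount − principal.
A = P(1 + r/n)^(nt) = $7,000.00 × (1 + 0.042/2)^(2 × 3) = $7,929.62
Interest = A − P = $7,929.62 − $7,000.00 = $929.62

Interest = A - P = $929.62


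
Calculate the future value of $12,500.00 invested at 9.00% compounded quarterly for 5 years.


Compound interest formula: A = P(1 + r/n)^(nt)
A = $12,500.00 × (1 + 0.09/4)^(4 × 5)
Growth factor: (1 + 0.09/4)^20 = 1.560509201
A = $12,500.00 × 1.560509201
A = $19,506.37

A = P(1 + r/n)^(nt) = $19,506.37


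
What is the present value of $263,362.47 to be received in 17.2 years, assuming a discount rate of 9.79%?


Present value formula: PV = FV / (1 + r)^t
PV = $263,362.47 / (1 + 0.0979)^17.2
PV = $263,362.47 / 4.9851692
PV = $52,829.19

PV = FV / (1 + r)^t = $52,829.19


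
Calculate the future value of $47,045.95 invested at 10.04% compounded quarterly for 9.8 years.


Compound interest formula: A = P(1 + r/n)^(nt)
A = $47,045.95 × (1 + 0.1004/4)^(4 × 9.8)
Growth factor: (1 + 0.1004/4)^39.2 = 2.642630
A = $47,045.95 × 2.642630
A = $124,325.04

A = P(1 + r/n)^(nt) = $124,325.04


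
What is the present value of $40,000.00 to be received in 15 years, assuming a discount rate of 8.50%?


Present value formula: PV = FV / (1 + r)^t
PV = $40,000.00 / (1 + 0.085)^15
PV = $40,000.00 / 3.399743
PV = $11,765.60

PV = FV / (1 + r)^t = $11,765.60


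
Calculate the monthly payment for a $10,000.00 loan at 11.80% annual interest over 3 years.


Loan payment formula: PMT = PV × r / (1 − (1 + r)^(−n))
Monthly rate r = 0.118/12 ≈ 0.00983333, n = 36 months
Denominator: 1 − (1 + 0.118/12)^(−36) = 0.296910
PMT = $10,000.00 × (0.118/12) / 0.296910
PMT = $331.19 per month

PMT = PV × r / (1-(1+r)^(-n)) = $331.19/month


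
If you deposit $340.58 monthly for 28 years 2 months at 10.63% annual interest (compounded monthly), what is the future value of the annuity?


Future value of an ordinary annuity: FV = PMT × ((1 + r)^n − 1) / r
Monthly rate r = 0.1063/12 ≈ 0.00885833, n = 338
FV = $340.58 × ((1 + 0.1063/12)^338 − 1) / (0.1063/12)
FV = $340.58 × 2111.705862
FV = $719,204.78

FV = PMT × ((1+r)^n - 1)/r = $719,204.78


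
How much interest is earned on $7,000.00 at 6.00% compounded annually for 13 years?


Compound interest earned = final amount − principal.
A = P(1 + r/n)^(nt) = $7,000.00 × (1 + 0.06/1)^(1 × 13) = $14,930.50
Interest = A − P = $14,930.50 − $7,000.00 = $7,930.50

Interest = A - P = $7,930.50


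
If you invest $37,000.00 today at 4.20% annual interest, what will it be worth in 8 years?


Future value formula: FV = PV × (1 + r)^t
FV = $37,000.00 × (1 + 0.042)^8
FV = $37,000.00 × 1.3897662
FV = $51,421.35

FV = PV × (1 + r)^t = $51,421.35


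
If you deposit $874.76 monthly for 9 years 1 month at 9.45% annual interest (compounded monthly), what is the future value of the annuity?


Future value of an ordinary annuity: FV = PMT × ((1 + r)^n − 1) / r
Monthly rate r = 0.0945/12 = 0.007875, n = 109
FV = $874.76 × ((1 + 0.0945/12)^109 − 1) / (0.0945/12)
FV = $874.76 × 171.606914
FV = $150,114.86

FV = PMT × ((1+r)^n - 1)/r = $150,114.86


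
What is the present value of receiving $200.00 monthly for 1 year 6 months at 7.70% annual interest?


Present value of an ordinary annuity: PV = PMT × (1 − (1 + r)^(−n)) / r
Monthly rate r = 0.077/12 ≈ 0.00641667, n = 18
PV = $200.00 × (1 − (1 + 0.077/12)^(−18)) / (0.077/12)
PV = $200.00 × 16.948150
PV = $3,389.63

PV = PMT × (1-(1+r)^(-n))/r = $3,389.63


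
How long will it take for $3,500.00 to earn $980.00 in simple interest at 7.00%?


Rearrange the simple interest formula for t:
I = P × r × t  ⇒  t = I / (P × r)
t = $980.00 / ($3,500.00 × 0.07)
t = 4

t = I/(P×r) = 4 years


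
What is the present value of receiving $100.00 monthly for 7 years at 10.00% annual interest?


Present value of an ordinary annuity: PV = PMT × (1 − (1 + r)^(−n)) / r
Monthly rate r = 0.1/12 ≈ 0.00833333, n = 84
PV = $100.00 × (1 − (1 + 0.1/12)^(−84)) / (0.1/12)
PV = $100.00 × 60.236667
PV = $6,023.67

PV = PMT × (1-(1+r)^(-n))/r = $6,023.67


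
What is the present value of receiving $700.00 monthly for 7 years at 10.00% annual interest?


Present value of an ordinary annuity: PV = PMT × (1 − (1 + r)^(−n)) / r
Monthly rate r = 0.1/12 ≈ 0.00833333, n = 84
PV = $700.00 × (1 − (1 + 0.1/12)^(−84)) / (0.1/12)
PV = $700.00 × 60.236667
PV = $42,165.67

PV = PMT × (1-(1+r)^(-n))/r = $42,165.67


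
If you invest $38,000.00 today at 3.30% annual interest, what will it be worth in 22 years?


Future value formula: FV = PV × (1 + r)^t
FV = $38,000.00 × (1 + 0.033)^22
FV = $38,000.00 × 2.0427117
FV = $77,623.04

FV = PV × (1 + r)^t = $77,623.04


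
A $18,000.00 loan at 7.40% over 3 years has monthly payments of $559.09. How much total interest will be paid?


Total paid over the life of the loan = PMT × n.
Total paid = $559.09 × 36 = $20,127.24
Total interest = total paid − principal = $20,127.24 − $18,000.00 = $2,127.24

Total interest = (PMT × n) - PV = $2,127.24


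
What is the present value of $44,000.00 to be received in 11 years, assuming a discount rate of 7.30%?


Present value formula: PV = FV / (1 + r)^t
PV = $44,000.00 / (1 + 0.073)^11
PV = $44,000.00 / 2.170686
PV = $20,270.09

PV = FV / (1 + r)^t = $20,270.09


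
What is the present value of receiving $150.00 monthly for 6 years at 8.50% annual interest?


Present value of an ordinary annuity: PV = PMT × (1 − (1 + r)^(−n)) / r
Monthly rate r = 0.085/12 ≈ 0.00708333, n = 72
PV = $150.00 × (1 − (1 + 0.085/12)^(−72)) / (0.085/12)
PV = $150.00 × 56.248080
PV = $8,437.21

PV = PMT × (1-(1+r)^(-n))/r = $8,437.21


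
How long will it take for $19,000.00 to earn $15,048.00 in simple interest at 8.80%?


Rearrange the simple interest formula for t:
I = P × r × t  ⇒  t = I / (P × r)
t = $15,048.00 / ($19,000.00 × 0.088)
t = 9

t = I/(P×r) = 9 years


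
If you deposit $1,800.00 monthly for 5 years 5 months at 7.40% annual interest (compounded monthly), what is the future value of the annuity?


Future value of an ordinary annuity: FV = PMT × ((1 + r)^n − 1) / r
Monthly rate r = 0.074/12 ≈ 0.00616667, n = 65
FV = $1,800.00 × ((1 + 0.074/12)^65 − 1) / (0.074/12)
FV = $1,800.00 × 79.659210
FV = $143,386.58

FV = PMT × ((1+r)^n - 1)/r = $143,386.58


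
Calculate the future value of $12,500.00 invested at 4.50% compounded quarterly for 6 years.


Compound interest formula: A = P(1 + r/n)^(nt)
A = $12,500.00 × (1 + 0.045/4)^(4 × 6)
Growth factor: (1 + 0.045/4)^24 = 1.307991
A = $12,500.00 × 1.307991
A = $16,349.89

A = P(1 + r/n)^(nt) = $16,349.89


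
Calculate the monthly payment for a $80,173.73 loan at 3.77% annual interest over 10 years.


Loan payment formula: PMT = PV × r / (1 − (1 + r)^(−n))
Monthly rate r = 0.0377/12 ≈ 0.00314167, n = 120 months
Denominator: 1 − (1 + 0.0377/12)^(−120) = 0.313678
PMT = $80,173.73 × (0.0377/12) / 0.313678
PMT = $802.99 per month

PMT = PV × r / (1-(1+r)^(-n)) = $802.99/month


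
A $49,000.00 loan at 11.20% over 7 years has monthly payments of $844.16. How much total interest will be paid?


Total paid over the life of the loan = PMT × n.
Total paid = $844.16 × 84 = $70,909.44
Total interest = total paid − principal = $70,909.44 − $49,000.00 = $21,909.44

Total interest = (PMT × n) - PV = $21,909.44


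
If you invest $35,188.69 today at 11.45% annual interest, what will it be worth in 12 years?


Future value formula: FV = PV × (1 + r)^t
FV = $35,188.69 × (1 + 0.1145)^12
FV = $35,188.69 × 3.6724921
FV = $129,230.19

FV = PV × (1 + r)^t = $129,230.19


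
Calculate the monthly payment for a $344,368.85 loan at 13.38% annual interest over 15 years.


Loan payment formula: PMT = PV × r / (1 − (1 + r)^(−n))
Monthly rate r = 0.1338/12 = 0.01115, n = 180 months
Denominator: 1 − (1 + 0.1338/12)^(−180) = 0.864108
PMT = $344,368.85 × (0.1338/12) / 0.864108
PMT = $4,443.56 per month

PMT = PV × r / (1-(1+r)^(-n)) = $4,443.56/month


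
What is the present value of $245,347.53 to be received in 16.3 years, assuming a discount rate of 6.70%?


Present value formula: PV = FV / (1 + r)^t
PV = $245,347.53 / (1 + 0.067)^16.3
PV = $245,347.53 / 2.8779287
PV = $85,251.43

PV = FV / (1 + r)^t = $85,251.43


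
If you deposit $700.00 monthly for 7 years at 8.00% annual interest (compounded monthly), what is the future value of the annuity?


Future value of an ordinary annuity: FV = PMT × ((1 + r)^n − 1) / r
Monthly rate r = 0.08/12 ≈ 0.00666667, n = 84
FV = $700.00 × ((1 + 0.08/12)^84 − 1) / (0.08/12)
FV = $700.00 × 112.113308
FV = $78,479.32

FV = PMT × ((1+r)^n - 1)/r = $78,479.32


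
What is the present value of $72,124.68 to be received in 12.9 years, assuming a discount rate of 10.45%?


Present value formula: PV = FV / (1 + r)^t
PV = $72,124.68 / (1 + 0.1045)^12.9
PV = $72,124.68 / 3.604440
PV = $20,009.95

PV = FV / (1 + r)^t = $20,009.95


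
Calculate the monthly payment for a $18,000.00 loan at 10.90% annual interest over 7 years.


Loan payment formula: PMT = PV × r / (1 − (1 + r)^(−n))
Monthly rate r = 0.109/12 ≈ 0.00908333, n = 84 months
Denominator: 1 − (1 + 0.109/12)^(−84) = 0.532126
PMT = $18,000.00 × (0.109/12) / 0.532126
PMT = $307.26 per month

PMT = PV × r / (1-(1+r)^(-n)) = $307.26/month


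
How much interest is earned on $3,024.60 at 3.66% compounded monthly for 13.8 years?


Compound interest earned = final amount − principal.
A = P(1 + r/n)^(nt) = $3,024.60 × (1 + 0.0366/12)^(12 × 13.8) = $5,008.27
Interest = A − P = $5,008.27 − $3,024.60 = $1,983.67

Interest = A - P = $1,983.67


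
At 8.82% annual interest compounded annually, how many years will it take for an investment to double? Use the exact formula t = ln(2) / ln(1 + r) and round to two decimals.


Doubling condition: (1 + r)^t = 2
Take ln of both sides: t × ln(1 + r) = ln(2)
t = ln(2) / ln(1 + r)
t = 0.693147 / 0.084525
t = 8.20

t = ln(2) / ln(1 + r) = 8.20 years


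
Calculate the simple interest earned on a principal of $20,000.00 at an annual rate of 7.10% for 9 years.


Simple interest formula: I = P × r × t
I = $20,000.00 × 0.071 × 9
I = $12,780.00

I = P × r × t = $12,780.00


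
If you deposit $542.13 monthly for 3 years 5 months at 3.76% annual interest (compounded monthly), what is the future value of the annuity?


Future value of an ordinary annuity: FV = PMT × ((1 + r)^n − 1) / r
Monthly rate r = 0.0376/12 ≈ 0.00313333, n = 41
FV = $542.13 × ((1 + 0.0376/12)^41 − 1) / (0.0376/12)
FV = $542.13 × 43.677180
FV = $23,678.71

FV = PMT × ((1+r)^n - 1)/r = $23,678.71


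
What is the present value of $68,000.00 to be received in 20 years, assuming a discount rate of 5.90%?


Present value formula: PV = FV / (1 + r)^t
PV = $68,000.00 / (1 + 0.059)^20
PV = $68,000.00 / 3.147163
PV = $21,606.76

PV = FV / (1 + r)^t = $21,606.76


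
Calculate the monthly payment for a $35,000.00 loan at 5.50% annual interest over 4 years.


Loan payment formula: PMT = PV × r / (1 − (1 + r)^(−n))
Monthly rate r = 0.055/12 ≈ 0.00458333, n = 48 months
Denominator: 1 − (1 + 0.055/12)^(−48) = 0.197078
PMT = $35,000.00 × (0.055/12) / 0.197078
PMT = $813.98 per month

PMT = PV × r / (1-(1+r)^(-n)) = $813.98/month


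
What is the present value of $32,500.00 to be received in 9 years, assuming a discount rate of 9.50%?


Present value formula: PV = FV / (1 + r)^t
PV = $32,500.00 / (1 + 0.095)^9
PV = $32,500.00 / 2.263222
PV = $14,360.06

PV = FV / (1 + r)^t = $14,360.06


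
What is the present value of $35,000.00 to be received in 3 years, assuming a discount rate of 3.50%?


Present value formula: PV = FV / (1 + r)^t
PV = $35,000.00 / (1 + 0.035)^3
PV = $35,000.00 / 1.108718
PV = $31,567.99

PV = FV / (1 + r)^t = $31,567.99


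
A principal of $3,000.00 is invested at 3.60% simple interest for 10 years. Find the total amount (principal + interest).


Total amount formula: A = P(1 + rt) = P + P·r·t
Interest: I = P × r × t = $3,000.00 × 0.036 × 10 = $1,080.00
A = P + I = $3,000.00 + $1,080.00 = $4,080.00

A = P + I = P(1 + rt) = $4,080.00


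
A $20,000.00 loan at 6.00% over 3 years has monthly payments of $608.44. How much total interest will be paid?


Total paid over the life of the loan = PMT × n.
Total paid = $608.44 × 36 = $21,903.84
Total interest = total paid − principal = $21,903.84 − $20,000.00 = $1,903.84

Total interest = (PMT × n) - PV = $1,903.84


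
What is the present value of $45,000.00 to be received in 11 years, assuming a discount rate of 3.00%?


Present value formula: PV = FV / (1 + r)^t
PV = $45,000.00 / (1 + 0.03)^11
PV = $45,000.00 / 1.3842339
PV = $32,508.96

PV = FV / (1 + r)^t = $32,508.96


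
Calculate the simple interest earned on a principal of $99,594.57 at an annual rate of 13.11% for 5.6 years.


Simple interest formula: I = P × r × t
I = $99,594.57 × 0.1311 × 5.6
I = $73,118.35

I = P × r × t = $73,118.35


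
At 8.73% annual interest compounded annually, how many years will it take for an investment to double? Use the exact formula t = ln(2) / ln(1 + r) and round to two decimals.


Doubling condition: (1 + r)^t = 2
Take ln of both sides: t × ln(1 + r) = ln(2)
t = ln(2) / ln(1 + r)
t = 0.693147 / 0.083698
t = 8.28

t = ln(2) / ln(1 + r) = 8.28 years


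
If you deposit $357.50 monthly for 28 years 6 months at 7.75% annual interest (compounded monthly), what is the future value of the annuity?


Future value of an ordinary annuity: FV = PMT × ((1 + r)^n − 1) / r
Monthly rate r = 0.0775/12 ≈ 0.00645833, n = 342
FV = $357.50 × ((1 + 0.0775/12)^342 − 1) / (0.0775/12)
FV = $357.50 × 1244.887779
FV = $445,047.38

FV = PMT × ((1+r)^n - 1)/r = $445,047.38


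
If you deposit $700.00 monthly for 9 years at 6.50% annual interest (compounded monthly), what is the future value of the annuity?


Future value of an ordinary annuity: FV = PMT × ((1 + r)^n − 1) / r
Monthly rate r = 0.065/12 ≈ 0.00541667, n = 108
FV = $700.00 × ((1 + 0.065/12)^108 − 1) / (0.065/12)
FV = $700.00 × 146.244833
FV = $102,371.38

FV = PMT × ((1+r)^n - 1)/r = $102,371.38


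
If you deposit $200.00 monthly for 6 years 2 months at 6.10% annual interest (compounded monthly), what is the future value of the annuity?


Future value of an ordinary annuity: FV = PMT × ((1 + r)^n − 1) / r
Monthly rate r = 0.061/12 ≈ 0.00508333, n = 74
FV = $200.00 × ((1 + 0.061/12)^74 − 1) / (0.061/12)
FV = $200.00 × 89.567711
FV = $17,913.54

FV = PMT × ((1+r)^n - 1)/r = $17,913.54


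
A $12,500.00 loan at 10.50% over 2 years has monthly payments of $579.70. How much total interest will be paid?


Total paid over the life of the loan = PMT × n.
Total paid = $579.70 × 24 = $13,912.80
Total interest = total paid − principal = $13,912.80 − $12,500.00 = $1,412.80

Total interest = (PMT × n) - PV = $1,412.80


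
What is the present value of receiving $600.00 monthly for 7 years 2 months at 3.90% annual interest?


Present value of an ordinary annuity: PV = PMT × (1 − (1 + r)^(−n)) / r
Monthly rate r = 0.039/12 = 0.00325, n = 86
PV = $600.00 × (1 − (1 + 0.039/12)^(−86)) / (0.039/12)
PV = $600.00 × 74.9216916
PV = $44,953.01

PV = PMT × (1-(1+r)^(-n))/r = $44,953.01


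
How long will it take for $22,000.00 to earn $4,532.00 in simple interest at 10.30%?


Rearrange the simple interest formula for t:
I = P × r × t  ⇒  t = I / (P × r)
t = $4,532.00 / ($22,000.00 × 0.103)
t = 2

t = I/(P×r) = 2 years


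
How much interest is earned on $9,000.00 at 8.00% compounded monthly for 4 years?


Compound interest earned = final amount − principal.
A = P(1 + r/n)^(nt) = $9,000.00 × (1 + 0.08/12)^(12 × 4) = $12,380.99
Interest = A − P = $12,380.99 − $9,000.00 = $3,380.99

Interest = A - P = $3,380.99


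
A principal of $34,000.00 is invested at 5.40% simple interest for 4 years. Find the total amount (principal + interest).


Total amount formula: A = P(1 + rt) = P + P·r·t
Interest: I = P × r × t = $34,000.00 × 0.054 × 4 = $7,344.00
A = P + I = $34,000.00 + $7,344.00 = $41,344.00

A = P + I = P(1 + rt) = $41,344.00


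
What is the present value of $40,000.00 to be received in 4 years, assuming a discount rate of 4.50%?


Present value formula: PV = FV / (1 + r)^t
PV = $40,000.00 / (1 + 0.045)^4
PV = $40,000.00 / 1.1925186
PV = $33,542.45

PV = FV / (1 + r)^t = $33,542.45


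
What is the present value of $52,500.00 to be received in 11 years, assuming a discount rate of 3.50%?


Present value formula: PV = FV / (1 + r)^t
PV = $52,500.00 / (1 + 0.035)^11
PV = $52,500.00 / 1.4599697
PV = $35,959.65

PV = FV / (1 + r)^t = $35,959.65


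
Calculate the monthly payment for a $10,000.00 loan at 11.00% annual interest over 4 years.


Loan payment formula: PMT = PV × r / (1 − (1 + r)^(−n))
Monthly rate r = 0.11/12 ≈ 0.00916667, n = 48 months
Denominator: 1 − (1 + 0.11/12)^(−48) = 0.354671
PMT = $10,000.00 × (0.11/12) / 0.354671
PMT = $258.46 per month

PMT = PV × r / (1-(1+r)^(-n)) = $258.46/month


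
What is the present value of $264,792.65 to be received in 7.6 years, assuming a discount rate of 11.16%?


Present value formula: PV = FV / (1 + r)^t
PV = $264,792.65 / (1 + 0.1116)^7.6
PV = $264,792.65 / 2.2346468
PV = $118,494.18

PV = FV / (1 + r)^t = $118,494.18


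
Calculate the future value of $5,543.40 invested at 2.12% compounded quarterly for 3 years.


Compound interest formula: A = P(1 + r/n)^(nt)
A = $5,543.40 × (1 + 0.0212/4)^(4 × 3)
Growth factor: (1 + 0.0212/4)^12 = 1.065487
A = $5,543.40 × 1.065487
A = $5,906.42

A = P(1 + r/n)^(nt) = $5,906.42


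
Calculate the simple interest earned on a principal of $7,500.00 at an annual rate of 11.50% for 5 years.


Simple interest formula: I = P × r × t
I = $7,500.00 × 0.115 × 5
I = $4,312.50

I = P × r × t = $4,312.50


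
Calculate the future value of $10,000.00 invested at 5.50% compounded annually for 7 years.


Compound interest formula: A = P(1 + r/n)^(nt)
A = $10,000.00 × (1 + 0.055/1)^(1 × 7)
Growth factor: (1 + 0.055/1)^7 = 1.454679
A = $10,000.00 × 1.454679
A = $14,546.79

A = P(1 + r/n)^(nt) = $14,546.79


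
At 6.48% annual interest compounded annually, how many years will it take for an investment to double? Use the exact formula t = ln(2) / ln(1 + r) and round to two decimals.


Doubling condition: (1 + r)^t = 2
Take ln of both sides: t × ln(1 + r) = ln(2)
t = ln(2) / ln(1 + r)
t = 0.693147 / 0.062787
t = 11.04

t = ln(2) / ln(1 + r) = 11.04 years


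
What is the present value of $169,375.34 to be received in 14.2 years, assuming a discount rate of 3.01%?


Present value formula: PV = FV / (1 + r)^t
PV = $169,375.34 / (1 + 0.0301)^14.2
PV = $169,375.34 / 1.5236573
PV = $111,163.67

PV = FV / (1 + r)^t = $111,163.67


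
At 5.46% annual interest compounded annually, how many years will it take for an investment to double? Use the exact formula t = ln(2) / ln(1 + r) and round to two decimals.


Doubling condition: (1 + r)^t = 2
Take ln of both sides: t × ln(1 + r) = ln(2)
t = ln(2) / ln(1 + r)
t = 0.693147 / 0.053162
t = 13.04

t = ln(2) / ln(1 + r) = 13.04 years


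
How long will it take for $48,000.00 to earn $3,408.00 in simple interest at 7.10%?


Rearrange the simple interest formula for t:
I = P × r × t  ⇒  t = I / (P × r)
t = $3,408.00 / ($48,000.00 × 0.071)
t = 1

t = I/(P×r) = 1 year


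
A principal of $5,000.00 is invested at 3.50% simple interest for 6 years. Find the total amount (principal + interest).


Total amount formula: A = P(1 + rt) = P + P·r·t
Interest: I = P × r × t = $5,000.00 × 0.035 × 6 = $1,050.00
A = P + I = $5,000.00 + $1,050.00 = $6,050.00

A = P + I = P(1 + rt) = $6,050.00


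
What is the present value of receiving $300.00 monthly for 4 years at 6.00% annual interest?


Present value of an ordinary annuity: PV = PMT × (1 − (1 + r)^(−n)) / r
Monthly rate r = 0.06/12 = 0.005, n = 48
PV = $300.00 × (1 − (1 + 0.06/12)^(−48)) / (0.06/12)
PV = $300.00 × 42.580318
PV = $12,774.10

PV = PMT × (1-(1+r)^(-n))/r = $12,774.10


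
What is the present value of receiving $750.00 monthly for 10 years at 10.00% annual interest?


Present value of an ordinary annuity: PV = PMT × (1 − (1 + r)^(−n)) / r
Monthly rate r = 0.1/12 ≈ 0.00833333, n = 120
PV = $750.00 × (1 − (1 + 0.1/12)^(−120)) / (0.1/12)
PV = $750.00 × 75.671163
PV = $56,753.37

PV = PMT × (1-(1+r)^(-n))/r = $56,753.37


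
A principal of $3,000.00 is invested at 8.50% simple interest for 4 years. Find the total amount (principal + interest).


Total amount formula: A = P(1 + rt) = P + P·r·t
Interest: I = P × r × t = $3,000.00 × 0.085 × 4 = $1,020.00
A = P + I = $3,000.00 + $1,020.00 = $4,020.00

A = P + I = P(1 + rt) = $4,020.00


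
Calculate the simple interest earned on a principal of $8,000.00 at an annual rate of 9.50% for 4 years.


Simple interest formula: I = P × r × t
I = $8,000.00 × 0.095 × 4
I = $3,040.00

I = P × r × t = $3,040.00


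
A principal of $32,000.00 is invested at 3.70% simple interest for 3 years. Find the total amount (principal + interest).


Total amount formula: A = P(1 + rt) = P + P·r·t
Interest: I = P × r × t = $32,000.00 × 0.037 × 3 = $3,552.00
A = P + I = $32,000.00 + $3,552.00 = $35,552.00

A = P + I = P(1 + rt) = $35,552.00


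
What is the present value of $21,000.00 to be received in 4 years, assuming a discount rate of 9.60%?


Present value formula: PV = FV / (1 + r)^t
PV = $21,000.00 / (1 + 0.096)^4
PV = $21,000.00 / 1.442920
PV = $14,553.82

PV = FV / (1 + r)^t = $14,553.82


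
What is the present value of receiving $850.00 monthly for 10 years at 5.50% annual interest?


Present value of an ordinary annuity: PV = PMT × (1 − (1 + r)^(−n)) / r
Monthly rate r = 0.055/12 ≈ 0.00458333, n = 120
PV = $850.00 × (1 − (1 + 0.055/12)^(−120)) / (0.055/12)
PV = $850.00 × 92.143582
PV = $78,322.04

PV = PMT × (1-(1+r)^(-n))/r = $78,322.04


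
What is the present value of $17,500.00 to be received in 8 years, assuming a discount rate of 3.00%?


Present value formula: PV = FV / (1 + r)^t
PV = $17,500.00 / (1 + 0.03)^8
PV = $17,500.00 / 1.266770
PV = $13,814.66

PV = FV / (1 + r)^t = $13,814.66


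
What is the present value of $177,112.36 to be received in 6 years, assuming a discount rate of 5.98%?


Present value formula: PV = FV / (1 + r)^t
PV = $177,112.36 / (1 + 0.0598)^6
PV = $177,112.36 / 1.416914
PV = $124,998.67

PV = FV / (1 + r)^t = $124,998.67
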